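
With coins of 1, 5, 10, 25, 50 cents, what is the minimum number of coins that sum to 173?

8

173 = 3×50 + 2×10 + 3×1
Total coins = 3 + 2 + 3 = 8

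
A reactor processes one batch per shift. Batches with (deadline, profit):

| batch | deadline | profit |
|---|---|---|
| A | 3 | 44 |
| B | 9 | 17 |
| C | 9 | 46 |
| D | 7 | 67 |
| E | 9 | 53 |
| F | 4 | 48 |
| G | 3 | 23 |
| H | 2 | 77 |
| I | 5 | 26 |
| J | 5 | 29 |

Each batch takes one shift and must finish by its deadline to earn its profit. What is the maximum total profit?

407

Sort by profit descending; place each in the latest free slot ≤ its deadline.
Profit order: H=77 D=67 E=53 F=48 C=46 A=44 J=29 I=26 G=23 B=17
Assign: H→slot 2, D→slot 7, E→slot 9, F→slot 4, C→slot 8, A→slot 3, J→slot 5, I→slot 1, G skipped, B→slot 6.
Slots: [1:I] [2:H] [3:A] [4:F] [5:J] [6:B] [7:D] [8:C] [9:E]
Profit = 26 + 77 + 44 + 48 + 29 + 17 + 67 + 46 + 53 = 407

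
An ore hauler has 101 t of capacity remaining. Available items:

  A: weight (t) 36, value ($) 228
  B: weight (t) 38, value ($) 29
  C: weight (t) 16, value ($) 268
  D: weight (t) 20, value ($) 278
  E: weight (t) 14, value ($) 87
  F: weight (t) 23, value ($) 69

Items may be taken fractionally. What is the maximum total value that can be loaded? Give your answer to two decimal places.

Sort by value per unit weight and fill in that order.
Ratios (sorted): C 16.75, D 13.90, A 6.33, E 6.21, F 3.00, B 0.76
take C (16 @ 268); take D (20 @ 278); take A (36 @ 228); take E (14 @ 87); take 15/23 of F → 45.00. Capacity used 101/101.
Total value = 906.00

906.00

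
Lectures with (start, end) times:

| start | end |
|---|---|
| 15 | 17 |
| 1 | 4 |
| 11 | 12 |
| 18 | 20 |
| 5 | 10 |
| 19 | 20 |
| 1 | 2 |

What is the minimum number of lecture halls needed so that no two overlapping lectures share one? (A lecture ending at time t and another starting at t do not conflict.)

2

The answer is the maximum number of intervals overlapping at any instant.
Events (time:±→running): 1:+→1 1:+→2 … peak 2.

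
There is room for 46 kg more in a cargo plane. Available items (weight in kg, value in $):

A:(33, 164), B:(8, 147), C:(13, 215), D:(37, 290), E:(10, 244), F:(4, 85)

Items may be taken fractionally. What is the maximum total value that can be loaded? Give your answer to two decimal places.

777.22

Greedy by value/weight ratio, highest first.
Ratios (sorted): E 24.40, F 21.25, B 18.38, C 16.54, D 7.84, A 4.97
take E (10 @ 244); take F (4 @ 85); take B (8 @ 147); take C (13 @ 215); take 11/37 of D → 86.22. Capacity used 46/46.
Total value = 777.22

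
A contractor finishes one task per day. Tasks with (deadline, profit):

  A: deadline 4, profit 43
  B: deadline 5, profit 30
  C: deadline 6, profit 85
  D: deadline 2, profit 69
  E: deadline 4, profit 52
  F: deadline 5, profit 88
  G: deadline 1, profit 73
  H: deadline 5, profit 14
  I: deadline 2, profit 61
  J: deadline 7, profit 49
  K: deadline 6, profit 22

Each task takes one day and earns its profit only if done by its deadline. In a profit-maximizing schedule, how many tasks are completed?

By profit: F(d5,88), C(d6,85), G(d1,73), D(d2,69), I(d2,61), E(d4,52), J(d7,49), A(d4,43), B(d5,30), K(d6,22), H(d5,14)
F→slot 5; C→slot 6; G→slot 1; D→slot 2; I skipped; E→slot 4; J→slot 7; A→slot 3; B skipped; K skipped; H skipped.
7 of 11 scheduled.

7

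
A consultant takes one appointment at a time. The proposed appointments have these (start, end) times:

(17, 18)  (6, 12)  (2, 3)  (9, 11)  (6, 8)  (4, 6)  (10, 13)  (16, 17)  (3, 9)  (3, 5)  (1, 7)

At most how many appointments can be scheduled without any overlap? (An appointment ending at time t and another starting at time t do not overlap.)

6

Order by finish time; keep every interval that doesn't clash with the previous kept one.
Sorted by end: (2,3)  (3,5)  (4,6)  (1,7)  (6,8)  (3,9)  (9,11)  (6,12)  (10,13)  (16,17)  (17,18)
take (2,3); take (3,5); take (6,8); skip (3,9); take (9,11); take (16,17); take (17,18).
Selected 6 appointments.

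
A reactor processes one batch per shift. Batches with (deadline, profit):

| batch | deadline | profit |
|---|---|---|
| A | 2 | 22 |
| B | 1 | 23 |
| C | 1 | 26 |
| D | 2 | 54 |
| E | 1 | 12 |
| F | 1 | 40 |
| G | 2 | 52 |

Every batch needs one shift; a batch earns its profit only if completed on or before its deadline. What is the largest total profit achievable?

106

By profit: D(d2,54), G(d2,52), F(d1,40), C(d1,26), B(d1,23), A(d2,22), E(d1,12)
D→slot 2; G→slot 1; F skipped; C skipped; B skipped; A skipped; E skipped.
Profit = 52 + 54 = 106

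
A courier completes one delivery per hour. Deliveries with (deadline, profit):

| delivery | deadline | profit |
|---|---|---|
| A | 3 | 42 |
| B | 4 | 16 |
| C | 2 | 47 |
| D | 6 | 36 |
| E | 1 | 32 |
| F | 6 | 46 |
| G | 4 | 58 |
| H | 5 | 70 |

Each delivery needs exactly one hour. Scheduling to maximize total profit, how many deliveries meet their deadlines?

6

Sort by profit descending; place each in the latest free slot ≤ its deadline.
Profit order: H=70 G=58 C=47 F=46 A=42 D=36 E=32 B=16
Assign: H→slot 5, G→slot 4, C→slot 2, F→slot 6, A→slot 3, D→slot 1, E skipped, B skipped.
Slots: [1:D] [2:C] [3:A] [4:G] [5:H] [6:F]
6 of 8 scheduled.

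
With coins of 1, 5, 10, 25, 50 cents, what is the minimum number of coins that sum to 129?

7

Use the largest denomination that fits, subtract, and repeat.
129 = 2×50 + 1×25 + 4×1
Total coins = 2 + 1 + 4 = 7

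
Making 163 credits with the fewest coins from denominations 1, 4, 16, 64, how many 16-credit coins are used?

163 = 2×64 + 2×16 + 3×1
Count of 16: 2

2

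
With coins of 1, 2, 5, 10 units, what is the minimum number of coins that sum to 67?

67 = 6×10 + 1×5 + 1×2
Total coins = 6 + 1 + 1 = 8

8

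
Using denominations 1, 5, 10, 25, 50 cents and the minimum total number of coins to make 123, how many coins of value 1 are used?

3

123 − 2×50→23 − 2×10→3 − 3×1→0
Count of 1: 3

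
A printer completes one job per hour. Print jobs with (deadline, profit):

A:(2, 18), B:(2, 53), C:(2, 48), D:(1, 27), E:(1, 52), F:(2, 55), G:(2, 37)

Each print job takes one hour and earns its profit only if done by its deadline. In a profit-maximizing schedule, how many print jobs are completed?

Take jobs in profit order; each goes to the latest open slot no later than its deadline.
Profit order: F=55 B=53 E=52 C=48 G=37 D=27 A=18
Assign: F→slot 2, B→slot 1, E skipped, C skipped, G skipped, D skipped, A skipped.
Slots: [1:B] [2:F]
2 of 7 scheduled.

2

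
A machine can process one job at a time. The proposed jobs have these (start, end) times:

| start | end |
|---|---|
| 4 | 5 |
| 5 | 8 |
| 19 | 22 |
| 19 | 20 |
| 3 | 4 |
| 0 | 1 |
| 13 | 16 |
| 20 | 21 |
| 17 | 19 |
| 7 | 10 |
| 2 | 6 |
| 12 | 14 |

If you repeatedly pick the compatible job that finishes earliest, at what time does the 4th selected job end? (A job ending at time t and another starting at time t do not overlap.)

8

Sort by end time and greedily take each interval whose start is ≥ the last chosen end.
By end time: (0,1), (3,4), (4,5), (2,6), (5,8), (7,10), (12,14), (13,16), (17,19), (19,20), (20,21), (19,22).
Pick (0,1); next start ≥ 1 → (3,4); next start ≥ 4 → (4,5); next start ≥ 5 → (5,8); next start ≥ 8 → (12,14); next start ≥ 14 → (17,19); next start ≥ 19 → (19,20); next start ≥ 20 → (20,21).
Selected: (0,1) (3,4) (4,5) (5,8) (12,14) (17,19) (19,20) (20,21)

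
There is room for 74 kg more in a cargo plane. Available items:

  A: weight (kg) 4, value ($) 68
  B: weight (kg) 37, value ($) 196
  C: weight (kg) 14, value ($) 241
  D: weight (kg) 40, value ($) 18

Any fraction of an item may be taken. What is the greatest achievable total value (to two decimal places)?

513.55

Ratios (sorted): C 17.21, A 17.00, B 5.30, D 0.45
take C (14 @ 241); take A (4 @ 68); take B (37 @ 196); take 19/40 of D → 8.55. Capacity used 74/74.
Total value = 513.55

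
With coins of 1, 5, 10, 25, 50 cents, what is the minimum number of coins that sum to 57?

4

57 = 1×50 + 1×5 + 2×1
Total coins = 1 + 1 + 2 = 4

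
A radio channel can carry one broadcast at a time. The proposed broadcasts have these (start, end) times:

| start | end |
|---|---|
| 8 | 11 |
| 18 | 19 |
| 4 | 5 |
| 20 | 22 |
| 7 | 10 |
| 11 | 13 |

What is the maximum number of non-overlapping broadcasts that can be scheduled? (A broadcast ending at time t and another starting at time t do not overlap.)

Sort by end time and greedily take each interval whose start is ≥ the last chosen end.
Sorted by end: (4,5)  (7,10)  (8,11)  (11,13)  (18,19)  (20,22)
take (4,5); take (7,10); take (11,13); take (18,19); take (20,22).
Selected 5 broadcasts.

5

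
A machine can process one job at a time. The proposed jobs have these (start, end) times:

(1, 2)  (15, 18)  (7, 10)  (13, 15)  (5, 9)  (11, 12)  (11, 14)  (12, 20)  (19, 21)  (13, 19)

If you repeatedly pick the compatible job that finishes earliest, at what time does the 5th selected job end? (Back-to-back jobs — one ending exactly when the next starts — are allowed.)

18

Sort by end time and greedily take each interval whose start is ≥ the last chosen end.
Sorted by end: (1,2)  (5,9)  (7,10)  (11,12)  (11,14)  (13,15)  (15,18)  (13,19)  (12,20)  (19,21)
take (1,2); take (5,9); take (11,12); take (13,15); take (15,18); skip (13,19); take (19,21).
Selected: (1,2) (5,9) (11,12) (13,15) (15,18) (19,21)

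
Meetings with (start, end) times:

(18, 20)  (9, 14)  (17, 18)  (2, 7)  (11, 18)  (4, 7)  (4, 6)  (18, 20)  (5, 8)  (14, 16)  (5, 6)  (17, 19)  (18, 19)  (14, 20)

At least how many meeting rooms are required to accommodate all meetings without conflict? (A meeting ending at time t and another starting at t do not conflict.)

5

Count concurrent intervals with a sweep; the peak is the room count.
starts: [2, 4, 4, 5, 5, 9, 11, 14, 14, 17, 17, 18, 18, 18]
ends:   [6, 6, 7, 7, 8, 14, 16, 18, 18, 19, 19, 20, 20, 20]
s2→1 s4→2 s4→3 s5→4 s5→5  — peak 5.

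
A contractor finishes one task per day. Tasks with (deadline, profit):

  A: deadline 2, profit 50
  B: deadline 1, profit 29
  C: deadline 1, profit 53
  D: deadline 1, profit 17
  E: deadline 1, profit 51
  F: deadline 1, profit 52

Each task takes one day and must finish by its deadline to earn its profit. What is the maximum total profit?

103

Profit order: C=53 F=52 E=51 A=50 B=29 D=17
Assign: C→slot 1, F skipped, E skipped, A→slot 2, B skipped, D skipped.
Slots: [1:C] [2:A]
Profit = 53 + 50 = 103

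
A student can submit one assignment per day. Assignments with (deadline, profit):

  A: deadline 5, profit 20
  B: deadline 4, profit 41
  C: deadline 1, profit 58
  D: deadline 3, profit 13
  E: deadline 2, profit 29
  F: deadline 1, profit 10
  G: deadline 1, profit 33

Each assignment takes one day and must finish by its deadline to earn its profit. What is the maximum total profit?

By profit: C(d1,58), B(d4,41), G(d1,33), E(d2,29), A(d5,20), D(d3,13), F(d1,10)
C→slot 1; B→slot 4; G skipped; E→slot 2; A→slot 5; D→slot 3; F skipped.
Profit = 58 + 29 + 13 + 41 + 20 = 161

161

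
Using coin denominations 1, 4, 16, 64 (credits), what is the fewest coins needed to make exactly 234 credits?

234 = 3×64 + 2×16 + 2×4 + 2×1
Total coins = 3 + 2 + 2 + 2 = 9

9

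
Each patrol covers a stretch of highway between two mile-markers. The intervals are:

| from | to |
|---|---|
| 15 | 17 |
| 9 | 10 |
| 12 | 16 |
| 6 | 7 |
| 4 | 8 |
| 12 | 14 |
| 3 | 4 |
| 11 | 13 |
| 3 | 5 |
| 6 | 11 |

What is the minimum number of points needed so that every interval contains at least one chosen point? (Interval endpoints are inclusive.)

Sorted: [3,4] [3,5] [6,7] [4,8] [9,10] [6,11] [11,13] [12,14] [12,16] [15,17]
{[3,4],[3,5]} hit by 4; {[6,7],[4,8]} hit by 7; {[9,10],[6,11]} hit by 10; {[11,13],[12,14],[12,16]} hit by 13; {[15,17]} hit by 17.
Points: 4, 7, 10, 13, 17 (5 total).

5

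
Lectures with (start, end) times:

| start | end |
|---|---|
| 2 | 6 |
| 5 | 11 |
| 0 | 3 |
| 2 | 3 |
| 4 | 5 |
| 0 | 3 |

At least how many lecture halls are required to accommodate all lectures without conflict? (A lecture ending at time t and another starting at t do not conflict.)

starts: [0, 0, 2, 2, 4, 5]
ends:   [3, 3, 3, 5, 6, 11]
s0→1 s0→2 s2→3 s2→4  — peak 4.

4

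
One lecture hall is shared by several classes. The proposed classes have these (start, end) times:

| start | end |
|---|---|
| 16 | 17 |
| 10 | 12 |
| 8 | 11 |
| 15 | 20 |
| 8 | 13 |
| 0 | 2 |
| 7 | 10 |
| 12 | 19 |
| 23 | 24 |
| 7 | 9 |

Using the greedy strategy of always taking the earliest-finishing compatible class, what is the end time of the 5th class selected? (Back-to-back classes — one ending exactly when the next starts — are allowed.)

By end time: (0,2), (7,9), (7,10), (8,11), (10,12), (8,13), (16,17), (12,19), (15,20), (23,24).
Pick (0,2); next start ≥ 2 → (7,9); next start ≥ 9 → (10,12); next start ≥ 12 → (16,17); next start ≥ 17 → (23,24).
Selected: (0,2) (7,9) (10,12) (16,17) (23,24)

24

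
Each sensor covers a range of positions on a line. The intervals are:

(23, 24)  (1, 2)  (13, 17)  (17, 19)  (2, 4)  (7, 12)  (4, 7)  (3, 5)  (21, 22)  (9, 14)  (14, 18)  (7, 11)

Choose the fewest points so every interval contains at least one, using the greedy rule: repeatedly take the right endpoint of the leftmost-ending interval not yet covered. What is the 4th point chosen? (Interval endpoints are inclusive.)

17

Sorted: [1,2] [2,4] [3,5] [4,7] [7,11] [7,12] [9,14] [13,17] [14,18] [17,19] [21,22] [23,24]
{[1,2],[2,4]} hit by 2; {[3,5],[4,7]} hit by 5; {[7,11],[7,12],[9,14]} hit by 11; {[13,17],[14,18],[17,19]} hit by 17; {[21,22]} hit by 22; {[23,24]} hit by 24.
Points: 2, 5, 11, 17, 22, 24 (6 total).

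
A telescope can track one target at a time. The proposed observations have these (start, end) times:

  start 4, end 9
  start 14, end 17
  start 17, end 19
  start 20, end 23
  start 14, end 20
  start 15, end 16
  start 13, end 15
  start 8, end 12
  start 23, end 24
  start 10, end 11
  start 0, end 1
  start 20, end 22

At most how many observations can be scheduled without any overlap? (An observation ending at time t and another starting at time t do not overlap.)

8

Order by finish time; keep every interval that doesn't clash with the previous kept one.
Sorted by end: (0,1)  (4,9)  (10,11)  (8,12)  (13,15)  (15,16)  (14,17)  (17,19)  (14,20)  (20,22)  (20,23)  (23,24)
take (0,1); take (4,9); take (10,11); skip (8,12); take (13,15); take (15,16); take (17,19); take (20,22); skip (20,23); take (23,24).
Selected 8 observations.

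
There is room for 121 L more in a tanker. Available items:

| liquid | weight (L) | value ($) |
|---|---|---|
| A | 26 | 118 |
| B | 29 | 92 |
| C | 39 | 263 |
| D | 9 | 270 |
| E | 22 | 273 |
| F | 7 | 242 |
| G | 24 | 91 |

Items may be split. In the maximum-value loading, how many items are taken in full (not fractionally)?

5

Ratios (sorted): F 34.57, D 30.00, E 12.41, C 6.74, A 4.54, G 3.79, B 3.17
take F (7 @ 242); take D (9 @ 270); take E (22 @ 273); take C (39 @ 263); take A (26 @ 118); take 18/24 of G → 68.25. Capacity used 121/121.
5 item(s) taken whole; one partial (take 18/24 of G).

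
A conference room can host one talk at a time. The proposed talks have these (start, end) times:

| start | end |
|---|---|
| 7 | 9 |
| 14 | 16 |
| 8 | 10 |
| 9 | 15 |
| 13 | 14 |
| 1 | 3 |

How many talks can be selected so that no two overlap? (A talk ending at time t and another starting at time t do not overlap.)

4

Greedy by earliest finish: after sorting by end time, pick each interval compatible with the last pick.
By end time: (1,3), (7,9), (8,10), (13,14), (9,15), (14,16).
Pick (1,3); next start ≥ 3 → (7,9); next start ≥ 9 → (13,14); next start ≥ 14 → (14,16).
Selected 4 talks.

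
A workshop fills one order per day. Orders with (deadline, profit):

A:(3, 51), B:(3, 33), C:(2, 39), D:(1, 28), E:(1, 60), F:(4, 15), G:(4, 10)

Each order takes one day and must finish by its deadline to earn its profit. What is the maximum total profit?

Take jobs in profit order; each goes to the latest open slot no later than its deadline.
Profit order: E=60 A=51 C=39 B=33 D=28 F=15 G=10
Assign: E→slot 1, A→slot 3, C→slot 2, B skipped, D skipped, F→slot 4, G skipped.
Slots: [1:E] [2:C] [3:A] [4:F]
Profit = 60 + 39 + 51 + 15 = 165

165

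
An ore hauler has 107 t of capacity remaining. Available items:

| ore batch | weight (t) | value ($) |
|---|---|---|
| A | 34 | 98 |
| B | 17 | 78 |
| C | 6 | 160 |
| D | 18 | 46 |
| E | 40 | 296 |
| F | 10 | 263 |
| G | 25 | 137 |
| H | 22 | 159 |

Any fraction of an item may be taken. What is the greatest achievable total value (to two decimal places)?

1033.35

Sort by value per unit weight and fill in that order.
Ratios (sorted): C 26.67, F 26.30, E 7.40, H 7.23, G 5.48, B 4.59, A 2.88, D 2.56
take C (6 @ 160); take F (10 @ 263); take E (40 @ 296); take H (22 @ 159); take G (25 @ 137); take 4/17 of B → 18.35. Capacity used 107/107.
Total value = 1033.35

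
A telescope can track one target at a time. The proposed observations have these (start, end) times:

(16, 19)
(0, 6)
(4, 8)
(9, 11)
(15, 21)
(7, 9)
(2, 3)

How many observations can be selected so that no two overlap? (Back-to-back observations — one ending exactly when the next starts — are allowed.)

4

Order by finish time; keep every interval that doesn't clash with the previous kept one.
By end time: (2,3), (0,6), (4,8), (7,9), (9,11), (16,19), (15,21).
Pick (2,3); next start ≥ 3 → (4,8); next start ≥ 8 → (9,11); next start ≥ 11 → (16,19).
Selected 4 observations.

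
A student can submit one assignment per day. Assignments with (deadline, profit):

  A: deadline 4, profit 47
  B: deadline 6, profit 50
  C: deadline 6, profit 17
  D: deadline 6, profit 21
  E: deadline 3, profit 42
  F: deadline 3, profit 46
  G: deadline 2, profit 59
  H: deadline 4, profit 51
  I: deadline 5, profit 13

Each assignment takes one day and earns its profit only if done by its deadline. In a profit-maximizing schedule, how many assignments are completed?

Take jobs in profit order; each goes to the latest open slot no later than its deadline.
By profit: G(d2,59), H(d4,51), B(d6,50), A(d4,47), F(d3,46), E(d3,42), D(d6,21), C(d6,17), I(d5,13)
G→slot 2; H→slot 4; B→slot 6; A→slot 3; F→slot 1; E skipped; D→slot 5; C skipped; I skipped.
6 of 9 scheduled.

6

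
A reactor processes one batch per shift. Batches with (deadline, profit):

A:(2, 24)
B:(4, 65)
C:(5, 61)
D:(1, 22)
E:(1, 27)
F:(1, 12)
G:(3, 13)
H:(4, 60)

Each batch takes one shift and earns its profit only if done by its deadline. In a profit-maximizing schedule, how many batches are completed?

By profit: B(d4,65), C(d5,61), H(d4,60), E(d1,27), A(d2,24), D(d1,22), G(d3,13), F(d1,12)
B→slot 4; C→slot 5; H→slot 3; E→slot 1; A→slot 2; D skipped; G skipped; F skipped.
5 of 8 scheduled.

5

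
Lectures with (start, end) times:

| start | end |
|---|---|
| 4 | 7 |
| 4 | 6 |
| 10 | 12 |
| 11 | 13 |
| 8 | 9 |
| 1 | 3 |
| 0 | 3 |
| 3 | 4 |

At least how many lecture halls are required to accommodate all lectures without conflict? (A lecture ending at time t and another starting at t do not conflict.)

2

Events (time:±→running): 0:+→1 1:+→2 … peak 2.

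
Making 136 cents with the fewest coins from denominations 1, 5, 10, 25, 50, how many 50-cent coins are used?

2

136 = 2×50 + 1×25 + 1×10 + 1×1
Count of 50: 2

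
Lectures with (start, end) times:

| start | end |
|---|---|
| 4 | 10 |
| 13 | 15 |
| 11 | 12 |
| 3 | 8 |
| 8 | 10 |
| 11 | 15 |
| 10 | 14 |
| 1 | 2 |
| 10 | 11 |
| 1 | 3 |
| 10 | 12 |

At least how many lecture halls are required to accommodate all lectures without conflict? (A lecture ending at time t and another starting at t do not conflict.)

4

Count concurrent intervals with a sweep; the peak is the room count.
starts: [1, 1, 3, 4, 8, 10, 10, 10, 11, 11, 13]
ends:   [2, 3, 8, 10, 10, 11, 12, 12, 14, 15, 15]
s1→1 s1→2 e2→1 e3→0 s3→1 s4→2 e8→1 s8→2 e10→1 e10→0 s10→1 s10→2 s10→3 e11→2 s11→3 s11→4  — peak 4.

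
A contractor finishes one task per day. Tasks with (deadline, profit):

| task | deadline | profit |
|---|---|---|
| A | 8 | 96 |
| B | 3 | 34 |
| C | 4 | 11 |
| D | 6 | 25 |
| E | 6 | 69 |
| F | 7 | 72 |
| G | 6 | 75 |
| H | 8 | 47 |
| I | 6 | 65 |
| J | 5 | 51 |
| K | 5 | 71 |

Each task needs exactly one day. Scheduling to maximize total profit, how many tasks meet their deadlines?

Take jobs in profit order; each goes to the latest open slot no later than its deadline.
Profit order: A=96 G=75 F=72 K=71 E=69 I=65 J=51 H=47 B=34 D=25 C=11
Assign: A→slot 8, G→slot 6, F→slot 7, K→slot 5, E→slot 4, I→slot 3, J→slot 2, H→slot 1, B skipped, D skipped, C skipped.
Slots: [1:H] [2:J] [3:I] [4:E] [5:K] [6:G] [7:F] [8:A]
8 of 11 scheduled.

8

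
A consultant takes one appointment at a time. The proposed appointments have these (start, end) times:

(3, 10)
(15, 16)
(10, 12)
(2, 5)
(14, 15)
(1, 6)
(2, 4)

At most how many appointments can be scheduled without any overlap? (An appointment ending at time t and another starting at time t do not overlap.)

Greedy by earliest finish: after sorting by end time, pick each interval compatible with the last pick.
By end time: (2,4), (2,5), (1,6), (3,10), (10,12), (14,15), (15,16).
Pick (2,4); next start ≥ 4 → (10,12); next start ≥ 12 → (14,15); next start ≥ 15 → (15,16).
Selected 4 appointments.

4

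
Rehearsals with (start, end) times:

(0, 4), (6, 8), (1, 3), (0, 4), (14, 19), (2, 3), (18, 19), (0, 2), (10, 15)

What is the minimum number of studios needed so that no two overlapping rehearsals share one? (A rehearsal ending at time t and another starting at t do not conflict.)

Events (time:±→running): 0:+→1 0:+→2 0:+→3 1:+→4 … peak 4.

4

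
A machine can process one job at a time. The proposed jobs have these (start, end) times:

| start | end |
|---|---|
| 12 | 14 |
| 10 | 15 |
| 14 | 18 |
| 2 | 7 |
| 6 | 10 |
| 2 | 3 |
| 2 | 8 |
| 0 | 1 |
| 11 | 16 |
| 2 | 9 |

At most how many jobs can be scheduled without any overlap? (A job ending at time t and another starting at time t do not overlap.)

Sorted by end: (0,1)  (2,3)  (2,7)  (2,8)  (2,9)  (6,10)  (12,14)  (10,15)  (11,16)  (14,18)
take (0,1); take (2,3); take (6,10); take (12,14); skip (10,15); take (14,18).
Selected 5 jobs.

5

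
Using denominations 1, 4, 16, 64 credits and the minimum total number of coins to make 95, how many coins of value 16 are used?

95 − 1×64→31 − 1×16→15 − 3×4→3 − 3×1→0
Count of 16: 1

1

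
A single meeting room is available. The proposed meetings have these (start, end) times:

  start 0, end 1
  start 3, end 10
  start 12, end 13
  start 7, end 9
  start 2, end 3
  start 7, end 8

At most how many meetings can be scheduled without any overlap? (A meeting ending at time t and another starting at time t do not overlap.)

By end time: (0,1), (2,3), (7,8), (7,9), (3,10), (12,13).
Pick (0,1); next start ≥ 1 → (2,3); next start ≥ 3 → (7,8); next start ≥ 8 → (12,13).
Selected 4 meetings.

4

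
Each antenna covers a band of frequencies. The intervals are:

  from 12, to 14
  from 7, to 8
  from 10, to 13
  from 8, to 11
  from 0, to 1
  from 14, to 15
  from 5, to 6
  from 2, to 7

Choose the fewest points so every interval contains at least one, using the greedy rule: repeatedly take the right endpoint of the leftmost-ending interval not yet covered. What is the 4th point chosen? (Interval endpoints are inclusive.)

Process intervals by earliest right end; each time one isn't hit yet, stab at its right endpoint.
Sorted: [0,1] [5,6] [2,7] [7,8] [8,11] [10,13] [12,14] [14,15]
{[0,1]} hit by 1; {[5,6],[2,7]} hit by 6; {[7,8],[8,11]} hit by 8; {[10,13],[12,14]} hit by 13; {[14,15]} hit by 15.
Points: 1, 6, 8, 13, 15 (5 total).

13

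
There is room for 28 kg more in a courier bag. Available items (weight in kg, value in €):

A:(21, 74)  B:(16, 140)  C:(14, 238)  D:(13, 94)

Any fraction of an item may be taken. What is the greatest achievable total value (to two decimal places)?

Greedy by value/weight ratio, highest first.
Ratios (sorted): C 17.00, B 8.75, D 7.23, A 3.52
take C (14 @ 238); take 14/16 of B → 122.50. Capacity used 28/28.
Total value = 360.50

360.50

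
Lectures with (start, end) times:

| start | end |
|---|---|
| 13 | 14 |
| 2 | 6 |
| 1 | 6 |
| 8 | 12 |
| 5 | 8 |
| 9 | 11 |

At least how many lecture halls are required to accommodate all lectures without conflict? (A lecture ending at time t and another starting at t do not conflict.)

3

Count concurrent intervals with a sweep; the peak is the room count.
Events (time:±→running): 1:+→1 2:+→2 5:+→3 … peak 3.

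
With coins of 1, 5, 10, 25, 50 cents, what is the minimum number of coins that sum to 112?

112 − 2×50→12 − 1×10→2 − 2×1→0
Total coins = 2 + 1 + 2 = 5

5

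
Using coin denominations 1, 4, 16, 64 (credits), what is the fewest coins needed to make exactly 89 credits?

89 = 1×64 + 1×16 + 2×4 + 1×1
Total coins = 1 + 1 + 2 + 1 = 5

5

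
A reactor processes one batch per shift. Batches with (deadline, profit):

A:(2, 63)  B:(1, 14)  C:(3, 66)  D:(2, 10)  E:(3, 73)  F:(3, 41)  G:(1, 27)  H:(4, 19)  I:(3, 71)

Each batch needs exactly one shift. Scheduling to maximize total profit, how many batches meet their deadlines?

Sort by profit descending; place each in the latest free slot ≤ its deadline.
By profit: E(d3,73), I(d3,71), C(d3,66), A(d2,63), F(d3,41), G(d1,27), H(d4,19), B(d1,14), D(d2,10)
E→slot 3; I→slot 2; C→slot 1; A skipped; F skipped; G skipped; H→slot 4; B skipped; D skipped.
4 of 9 scheduled.

4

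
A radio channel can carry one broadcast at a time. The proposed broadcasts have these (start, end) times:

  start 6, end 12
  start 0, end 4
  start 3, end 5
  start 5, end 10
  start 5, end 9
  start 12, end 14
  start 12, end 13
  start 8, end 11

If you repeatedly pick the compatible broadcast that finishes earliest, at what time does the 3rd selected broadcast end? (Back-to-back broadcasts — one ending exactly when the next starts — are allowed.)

Greedy by earliest finish: after sorting by end time, pick each interval compatible with the last pick.
By end time: (0,4), (3,5), (5,9), (5,10), (8,11), (6,12), (12,13), (12,14).
Pick (0,4); next start ≥ 4 → (5,9); next start ≥ 9 → (12,13).
Selected: (0,4) (5,9) (12,13)

13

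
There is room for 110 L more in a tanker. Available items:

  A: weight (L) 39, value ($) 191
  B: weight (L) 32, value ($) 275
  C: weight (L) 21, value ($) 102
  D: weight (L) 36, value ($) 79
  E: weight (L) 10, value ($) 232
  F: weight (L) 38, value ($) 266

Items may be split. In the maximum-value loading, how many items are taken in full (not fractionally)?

Sort by value per unit weight and fill in that order.
Ratios (sorted): E 23.20, B 8.59, F 7.00, A 4.90, C 4.86, D 2.19
take E (10 @ 232); take B (32 @ 275); take F (38 @ 266); take 30/39 of A → 146.92. Capacity used 110/110.
3 item(s) taken whole; one partial (take 30/39 of A).

3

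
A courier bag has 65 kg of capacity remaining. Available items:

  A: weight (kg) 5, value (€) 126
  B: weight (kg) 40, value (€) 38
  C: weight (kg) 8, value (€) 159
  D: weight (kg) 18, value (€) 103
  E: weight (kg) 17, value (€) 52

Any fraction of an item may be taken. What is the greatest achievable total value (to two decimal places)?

456.15

Ratios (sorted): A 25.20, C 19.88, D 5.72, E 3.06, B 0.95
take A (5 @ 126); take C (8 @ 159); take D (18 @ 103); take E (17 @ 52); take 17/40 of B → 16.15. Capacity used 65/65.
Total value = 456.15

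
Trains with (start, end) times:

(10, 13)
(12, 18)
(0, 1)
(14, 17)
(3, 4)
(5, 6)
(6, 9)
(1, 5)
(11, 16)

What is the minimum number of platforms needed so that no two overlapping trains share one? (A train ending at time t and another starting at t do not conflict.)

3

starts: [0, 1, 3, 5, 6, 10, 11, 12, 14]
ends:   [1, 4, 5, 6, 9, 13, 16, 17, 18]
s0→1 e1→0 s1→1 s3→2 e4→1 e5→0 s5→1 e6→0 s6→1 e9→0 s10→1 s11→2 s12→3  — peak 3.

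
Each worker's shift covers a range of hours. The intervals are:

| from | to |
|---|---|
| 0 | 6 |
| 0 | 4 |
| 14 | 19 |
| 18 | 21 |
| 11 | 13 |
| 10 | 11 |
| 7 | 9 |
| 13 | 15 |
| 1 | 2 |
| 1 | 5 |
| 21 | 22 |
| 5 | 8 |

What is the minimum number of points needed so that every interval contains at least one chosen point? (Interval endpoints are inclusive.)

5

By right end: [1,2]  [0,4]  [1,5]  [0,6]  [5,8]  [7,9]  [10,11]  [11,13]  [13,15]  [14,19]  [18,21]  [21,22]
[1,2] uncovered → point at 2; [5,8] uncovered → point at 8; [10,11] uncovered → point at 11; [13,15] uncovered → point at 15; [18,21] uncovered → point at 21.
Points: 2, 8, 11, 15, 21 (5 total).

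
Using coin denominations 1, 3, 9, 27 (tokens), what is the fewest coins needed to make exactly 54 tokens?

Use the largest denomination that fits, subtract, and repeat.
54 = 2×27
Total coins = 2 = 2

2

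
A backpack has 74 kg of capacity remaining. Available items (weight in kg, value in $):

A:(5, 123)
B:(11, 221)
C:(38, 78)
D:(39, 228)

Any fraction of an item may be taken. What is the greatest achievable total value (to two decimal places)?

Sort by value per unit weight and fill in that order.
Order: A (123/5=24.60) > B (221/11=20.09) > D (228/39=5.85) > C (78/38=2.05)
Fill: take A (5 @ 123) → take B (11 @ 221) → take D (39 @ 228) → take 19/38 of C → 39.00; 74/74 used.
Total value = 611.00

611.00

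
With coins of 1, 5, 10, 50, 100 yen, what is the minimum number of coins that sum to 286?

286 − 2×100→86 − 1×50→36 − 3×10→6 − 1×5→1 − 1×1→0
Total coins = 2 + 1 + 3 + 1 + 1 = 8

8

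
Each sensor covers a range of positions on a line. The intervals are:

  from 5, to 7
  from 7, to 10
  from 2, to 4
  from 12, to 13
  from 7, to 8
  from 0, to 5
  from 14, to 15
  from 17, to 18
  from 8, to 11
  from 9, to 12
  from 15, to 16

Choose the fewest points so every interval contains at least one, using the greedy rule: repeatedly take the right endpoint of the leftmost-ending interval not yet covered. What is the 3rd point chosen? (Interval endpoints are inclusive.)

Sort by right endpoint; whenever an interval is uncovered, place a point at its right end.
Sorted: [2,4] [0,5] [5,7] [7,8] [7,10] [8,11] [9,12] [12,13] [14,15] [15,16] [17,18]
{[2,4],[0,5]} hit by 4; {[5,7],[7,8],[7,10]} hit by 7; {[8,11],[9,12]} hit by 11; {[12,13]} hit by 13; {[14,15],[15,16]} hit by 15; {[17,18]} hit by 18.
Points: 4, 7, 11, 13, 15, 18 (6 total).

11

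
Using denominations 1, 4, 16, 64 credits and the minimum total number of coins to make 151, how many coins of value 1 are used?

151 = 2×64 + 1×16 + 1×4 + 3×1
Count of 1: 3

3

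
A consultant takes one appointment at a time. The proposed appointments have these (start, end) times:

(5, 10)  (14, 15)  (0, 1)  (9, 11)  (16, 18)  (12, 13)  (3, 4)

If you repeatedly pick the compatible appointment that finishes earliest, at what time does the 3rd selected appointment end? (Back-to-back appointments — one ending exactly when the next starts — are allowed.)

10

Greedy by earliest finish: after sorting by end time, pick each interval compatible with the last pick.
By end time: (0,1), (3,4), (5,10), (9,11), (12,13), (14,15), (16,18).
Pick (0,1); next start ≥ 1 → (3,4); next start ≥ 4 → (5,10); next start ≥ 10 → (12,13); next start ≥ 13 → (14,15); next start ≥ 15 → (16,18).
Selected: (0,1) (3,4) (5,10) (12,13) (14,15) (16,18)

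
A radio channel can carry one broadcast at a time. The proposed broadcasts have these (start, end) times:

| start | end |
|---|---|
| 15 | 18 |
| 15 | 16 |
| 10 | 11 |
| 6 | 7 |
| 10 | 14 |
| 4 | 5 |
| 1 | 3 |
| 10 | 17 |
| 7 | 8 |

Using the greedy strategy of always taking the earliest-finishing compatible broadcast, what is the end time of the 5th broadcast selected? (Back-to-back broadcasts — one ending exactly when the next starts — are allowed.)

11

Order by finish time; keep every interval that doesn't clash with the previous kept one.
Sorted by end: (1,3)  (4,5)  (6,7)  (7,8)  (10,11)  (10,14)  (15,16)  (10,17)  (15,18)
take (1,3); take (4,5); take (6,7); take (7,8); take (10,11); take (15,16).
Selected: (1,3) (4,5) (6,7) (7,8) (10,11) (15,16)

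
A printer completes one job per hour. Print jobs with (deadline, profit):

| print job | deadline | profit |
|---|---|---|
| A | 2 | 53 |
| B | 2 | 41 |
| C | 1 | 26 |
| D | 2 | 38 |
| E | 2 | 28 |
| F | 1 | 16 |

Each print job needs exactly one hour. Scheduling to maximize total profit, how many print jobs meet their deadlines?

2

Profit order: A=53 B=41 D=38 E=28 C=26 F=16
Assign: A→slot 2, B→slot 1, D skipped, E skipped, C skipped, F skipped.
Slots: [1:B] [2:A]
2 of 6 scheduled.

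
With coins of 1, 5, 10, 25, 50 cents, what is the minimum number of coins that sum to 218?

Greedy: take as many of the largest coin as possible, then repeat with the remainder.
218 = 4×50 + 1×10 + 1×5 + 3×1
Total coins = 4 + 1 + 1 + 3 = 9

9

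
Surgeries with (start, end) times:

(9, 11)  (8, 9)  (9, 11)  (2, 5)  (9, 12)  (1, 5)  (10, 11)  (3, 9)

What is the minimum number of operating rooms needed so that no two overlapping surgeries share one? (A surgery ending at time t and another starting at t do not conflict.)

starts: [1, 2, 3, 8, 9, 9, 9, 10]
ends:   [5, 5, 9, 9, 11, 11, 11, 12]
s1→1 s2→2 s3→3 e5→2 e5→1 s8→2 e9→1 e9→0 s9→1 s9→2 s9→3 s10→4  — peak 4.

4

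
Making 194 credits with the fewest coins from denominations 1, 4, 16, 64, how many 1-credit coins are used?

194 = 3×64 + 2×1
Count of 1: 2

2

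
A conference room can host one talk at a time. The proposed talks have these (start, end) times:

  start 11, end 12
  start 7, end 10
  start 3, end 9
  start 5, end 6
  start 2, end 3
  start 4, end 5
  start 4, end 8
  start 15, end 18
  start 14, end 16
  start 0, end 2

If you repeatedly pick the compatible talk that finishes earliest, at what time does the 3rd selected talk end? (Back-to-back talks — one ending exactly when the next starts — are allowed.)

5

Sort by end time and greedily take each interval whose start is ≥ the last chosen end.
By end time: (0,2), (2,3), (4,5), (5,6), (4,8), (3,9), (7,10), (11,12), (14,16), (15,18).
Pick (0,2); next start ≥ 2 → (2,3); next start ≥ 3 → (4,5); next start ≥ 5 → (5,6); next start ≥ 6 → (7,10); next start ≥ 10 → (11,12); next start ≥ 12 → (14,16).
Selected: (0,2) (2,3) (4,5) (5,6) (7,10) (11,12) (14,16)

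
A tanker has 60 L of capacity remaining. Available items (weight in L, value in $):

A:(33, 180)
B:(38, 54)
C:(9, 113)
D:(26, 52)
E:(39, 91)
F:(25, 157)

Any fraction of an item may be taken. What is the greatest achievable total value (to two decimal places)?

Sort by value per unit weight and fill in that order.
Ratios (sorted): C 12.56, F 6.28, A 5.45, E 2.33, D 2.00, B 1.42
take C (9 @ 113); take F (25 @ 157); take 26/33 of A → 141.82. Capacity used 60/60.
Total value = 411.82

411.82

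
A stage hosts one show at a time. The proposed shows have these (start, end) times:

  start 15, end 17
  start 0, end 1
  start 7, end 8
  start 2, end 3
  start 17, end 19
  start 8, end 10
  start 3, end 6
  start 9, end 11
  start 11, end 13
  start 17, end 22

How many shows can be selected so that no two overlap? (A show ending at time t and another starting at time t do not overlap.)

Sort by end time and greedily take each interval whose start is ≥ the last chosen end.
By end time: (0,1), (2,3), (3,6), (7,8), (8,10), (9,11), (11,13), (15,17), (17,19), (17,22).
Pick (0,1); next start ≥ 1 → (2,3); next start ≥ 3 → (3,6); next start ≥ 6 → (7,8); next start ≥ 8 → (8,10); next start ≥ 10 → (11,13); next start ≥ 13 → (15,17); next start ≥ 17 → (17,19).
Selected 8 shows.

8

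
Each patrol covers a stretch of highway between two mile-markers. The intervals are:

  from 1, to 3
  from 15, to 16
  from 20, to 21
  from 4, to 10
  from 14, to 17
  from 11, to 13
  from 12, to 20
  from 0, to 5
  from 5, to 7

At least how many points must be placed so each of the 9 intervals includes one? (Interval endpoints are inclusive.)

Process intervals by earliest right end; each time one isn't hit yet, stab at its right endpoint.
By right end: [1,3]  [0,5]  [5,7]  [4,10]  [11,13]  [15,16]  [14,17]  [12,20]  [20,21]
[1,3] uncovered → point at 3; [5,7] uncovered → point at 7; [11,13] uncovered → point at 13; [15,16] uncovered → point at 16; [20,21] uncovered → point at 21.
Points: 3, 7, 13, 16, 21 (5 total).

5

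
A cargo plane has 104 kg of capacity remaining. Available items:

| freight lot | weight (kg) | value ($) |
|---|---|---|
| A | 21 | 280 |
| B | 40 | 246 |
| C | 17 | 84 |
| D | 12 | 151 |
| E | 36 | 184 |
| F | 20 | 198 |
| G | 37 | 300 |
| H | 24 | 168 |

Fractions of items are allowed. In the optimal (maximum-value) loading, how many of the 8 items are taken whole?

Order: A (280/21=13.33) > D (151/12=12.58) > F (198/20=9.90) > G (300/37=8.11) > H (168/24=7.00) > B (246/40=6.15) > E (184/36=5.11) > C (84/17=4.94)
Fill: take A (21 @ 280) → take D (12 @ 151) → take F (20 @ 198) → take G (37 @ 300) → take 14/24 of H → 98.00; 104/104 used.
4 item(s) taken whole; one partial (take 14/24 of H).

4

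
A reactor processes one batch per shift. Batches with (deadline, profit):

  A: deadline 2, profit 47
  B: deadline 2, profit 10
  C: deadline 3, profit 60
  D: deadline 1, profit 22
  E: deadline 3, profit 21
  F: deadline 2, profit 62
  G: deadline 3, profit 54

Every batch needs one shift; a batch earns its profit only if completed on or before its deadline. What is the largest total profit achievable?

176

Take jobs in profit order; each goes to the latest open slot no later than its deadline.
By profit: F(d2,62), C(d3,60), G(d3,54), A(d2,47), D(d1,22), E(d3,21), B(d2,10)
F→slot 2; C→slot 3; G→slot 1; A skipped; D skipped; E skipped; B skipped.
Profit = 54 + 62 + 60 = 176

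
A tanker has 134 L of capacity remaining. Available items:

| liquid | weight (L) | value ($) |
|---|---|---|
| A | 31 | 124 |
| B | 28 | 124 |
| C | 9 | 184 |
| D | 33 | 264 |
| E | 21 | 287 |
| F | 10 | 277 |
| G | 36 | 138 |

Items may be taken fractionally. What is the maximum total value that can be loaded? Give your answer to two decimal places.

Sort by value per unit weight and fill in that order.
Ratios (sorted): F 27.70, C 20.44, E 13.67, D 8.00, B 4.43, A 4.00, G 3.83
take F (10 @ 277); take C (9 @ 184); take E (21 @ 287); take D (33 @ 264); take B (28 @ 124); take A (31 @ 124); take 2/36 of G → 7.67. Capacity used 134/134.
Total value = 1267.67

1267.67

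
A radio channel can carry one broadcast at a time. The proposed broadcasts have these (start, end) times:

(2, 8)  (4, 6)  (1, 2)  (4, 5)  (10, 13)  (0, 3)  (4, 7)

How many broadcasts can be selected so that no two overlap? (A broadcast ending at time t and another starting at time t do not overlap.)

3

By end time: (1,2), (0,3), (4,5), (4,6), (4,7), (2,8), (10,13).
Pick (1,2); next start ≥ 2 → (4,5); next start ≥ 5 → (10,13).
Selected 3 broadcasts.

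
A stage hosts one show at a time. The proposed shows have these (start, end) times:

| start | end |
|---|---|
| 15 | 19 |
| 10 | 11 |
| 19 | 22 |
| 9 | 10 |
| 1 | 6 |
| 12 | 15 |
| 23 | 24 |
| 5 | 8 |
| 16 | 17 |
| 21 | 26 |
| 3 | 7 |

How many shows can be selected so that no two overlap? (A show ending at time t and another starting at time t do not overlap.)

Greedy by earliest finish: after sorting by end time, pick each interval compatible with the last pick.
Sorted by end: (1,6)  (3,7)  (5,8)  (9,10)  (10,11)  (12,15)  (16,17)  (15,19)  (19,22)  (23,24)  (21,26)
take (1,6); skip (5,8); take (9,10); take (10,11); take (12,15); take (16,17); take (19,22); take (23,24); skip (21,26).
Selected 7 shows.

7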